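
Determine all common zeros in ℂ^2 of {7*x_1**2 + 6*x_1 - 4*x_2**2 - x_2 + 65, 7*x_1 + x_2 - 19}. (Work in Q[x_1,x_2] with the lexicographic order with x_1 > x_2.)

Compute a lex Gröbner basis by Buchberger's algorithm.
f_1 = 7*x_1**2 + 6*x_1 - 4*x_2**2 - x_2 + 65, LT = x_1**2.
f_2 = 7*x_1 + x_2 - 19, LT = x_1.

S(f_1,f_2): lcm = x_1**2. S = -1/7*x_1*x_2 + 25/7*x_1 - 4/7*x_2**2 - 1/7*x_2 + 65/7.
  reduce S modulo (f_1, f_2):
  remainder -27/49*x_2**2 - 51/49*x_2 + 930/49 ≠ 0; add h_3 = -27/49*x_2**2 - 51/49*x_2 + 930/49 to the basis.

The other S-polynomials (S(f_1,h_3), S(f_2,h_3)) all reduce to 0 modulo the current basis, so we have a Gröbner basis.
Inter-reduce: drop elements whose leading term is divisible by another's, tail-reduce, and make monic.
Reduced Gröbner basis: {x_1 + 1/7*x_2 - 19/7, x_2**2 + 17/9*x_2 - 310/9}.

The lex basis is triangular: the last element involves only x_2. Solving x_2**2 + 17/9*x_2 - 310/9 = 0 gives x_2 ∈ {-62/9, 5}; substituting each value into the earlier elements determines the remaining variables.
  x_2 = -62/9: the earlier basis element becomes x_1 - 233/63 = 0, giving x_1 = 233/63 — point (233/63, -62/9).
  x_2 = 5: the earlier basis element becomes x_1 - 2 = 0, giving x_1 = 2 — point (2, 5).
A lex Gröbner basis triangularizes the system, enabling back-substitution.

{(233/63, -62/9), (2, 5)}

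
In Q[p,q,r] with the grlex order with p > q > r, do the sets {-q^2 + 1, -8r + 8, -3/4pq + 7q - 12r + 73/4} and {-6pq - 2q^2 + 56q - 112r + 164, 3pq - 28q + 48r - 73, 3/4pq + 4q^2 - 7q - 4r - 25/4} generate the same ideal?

Yes, the ideals are equal.

Since reduced Gröbner bases are canonical representatives of ideals under a given ordering, it suffices to compute and compare them.
Buchberger on the first generating set:
f_1 = -q^2 + 1, LT = q^2.
f_2 = -8r + 8, LT = r.
f_3 = -3/4pq + 7q - 12r + 73/4, LT = pq.

S(f_1,f_3): lcm = pq^2. S = 28/3q^2 - 16qr - p + 73/3q.
  reduce S modulo (f_1, f_2, f_3):
  remainder -p + 25/3q + 28/3 ≠ 0; add g_4 = -p + 25/3q + 28/3 to the basis.

The other S-polynomials (S(f_1,f_2), S(f_2,f_3), S(f_1,g_4), S(f_2,g_4), S(f_3,g_4)) all reduce to 0 modulo the current basis, so we have a Gröbner basis.
Inter-reduce: drop elements whose leading term is divisible by another's, tail-reduce, and make monic.
Reduced Gröbner basis: {q^2 - 1, p - 25/3q - 28/3, r - 1}.

Buchberger on the second generating set:
h_1 = -6pq - 2q^2 + 56q - 112r + 164, LT = pq.
h_2 = 3pq - 28q + 48r - 73, LT = pq.
h_3 = 3/4pq + 4q^2 - 7q - 4r - 25/4, LT = pq.

S(h_1,h_2): lcm = pq. S = 1/3q^2 + 8/3r - 3.
  reduce S modulo (h_1, h_2, h_3):
  remainder 1/3q^2 + 8/3r - 3 ≠ 0; add k_4 = 1/3q^2 + 8/3r - 3 to the basis.

S(h_1,h_3): lcm = pq. S = -5q^2 + 24r - 19.
  reduce S modulo (h_1, h_2, h_3, k_4):
  remainder 64r - 64 ≠ 0; add k_5 = 64r - 64 to the basis.

S(h_1,k_4): lcm = pq^2. S = 1/3q^3 - 8pr - 28/3q^2 + 56/3qr + 9p - 82/3q.
  reduce S modulo (h_1, h_2, h_3, k_4, k_5):
  remainder p - 25/3q - 28/3 ≠ 0; add k_6 = p - 25/3q - 28/3 to the basis.

The other S-polynomials (S(h_2,h_3), S(h_2,k_4), S(h_3,k_4), S(h_1,k_5), S(h_2,k_5), S(h_3,k_5), S(k_4,k_5), S(h_1,k_6), S(h_2,k_6), S(h_3,k_6), S(k_4,k_6), S(k_5,k_6)) all reduce to 0 modulo the current basis, so we have a Gröbner basis.
Inter-reduce: drop elements whose leading term is divisible by another's, tail-reduce, and make monic.
Reduced Gröbner basis: {q^2 - 1, p - 25/3q - 28/3, r - 1}.

Same reduced basis, so the two generating sets span the same ideal.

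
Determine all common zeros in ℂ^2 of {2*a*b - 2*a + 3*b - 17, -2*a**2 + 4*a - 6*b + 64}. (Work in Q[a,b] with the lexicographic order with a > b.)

{(-5, -1), (11/4 + sqrt(193)/4, 143/24 - 7*sqrt(193)/24), (11/4 - sqrt(193)/4, 7*sqrt(193)/24 + 143/24)}

Compute a lex Gröbner basis by Buchberger's algorithm.
f_1 = 2*a*b - 2*a + 3*b - 17, LT = a*b.
f_2 = -2*a**2 + 4*a - 6*b + 64, LT = a**2.

S(f_1,f_2): lcm = a**2*b. S = -a**2 + 7/2*a*b - 17/2*a - 3*b**2 + 32*b.
  leading term a**2: subtract (1/2)·f_2 from -a**2 + 7/2*a*b - 17/2*a - 3*b**2 + 32*b → 7/2*a*b - 21/2*a - 3*b**2 + 35*b - 32
  leading term a*b: subtract (7/4)·f_1 from 7/2*a*b - 21/2*a - 3*b**2 + 35*b - 32 → -7*a - 3*b**2 + 119/4*b - 9/4
  leading term a: no divisor's leading term divides it; move -7*a to the remainder.
  leading term b**2: no divisor's leading term divides it; move -3*b**2 to the remainder.
  leading term b: no divisor's leading term divides it; move 119/4*b to the remainder.
  leading term 1: no divisor's leading term divides it; move -9/4 to the remainder.
  remainder -7*a - 3*b**2 + 119/4*b - 9/4 ≠ 0; add h_3 = -7*a - 3*b**2 + 119/4*b - 9/4 to the basis.

S(f_1,h_3): lcm = a*b. S = -a - 3/7*b**3 + 17/4*b**2 + 33/28*b - 17/2.
  leading term a: subtract (1/7)·h_3 from -a - 3/7*b**3 + 17/4*b**2 + 33/28*b - 17/2 → -3/7*b**3 + 131/28*b**2 - 43/14*b - 229/28
  leading term b**3: no divisor's leading term divides it; move -3/7*b**3 to the remainder.
  leading term b**2: no divisor's leading term divides it; move 131/28*b**2 to the remainder.
  leading term b: no divisor's leading term divides it; move -43/14*b to the remainder.
  leading term 1: no divisor's leading term divides it; move -229/28 to the remainder.
  remainder -3/7*b**3 + 131/28*b**2 - 43/14*b - 229/28 ≠ 0; add h_4 = -3/7*b**3 + 131/28*b**2 - 43/14*b - 229/28 to the basis.

S(f_2,h_3): lcm = a**2. S = -3/7*a*b**2 + 17/4*a*b - 65/28*a + 3*b - 32.
  leading term a*b**2: subtract (-3/14*b)·f_1 from -3/7*a*b**2 + 17/4*a*b - 65/28*a + 3*b - 32 → 107/28*a*b - 65/28*a + 9/14*b**2 - 9/14*b - 32
  leading term a*b: subtract (107/56)·f_1 from 107/28*a*b - 65/28*a + 9/14*b**2 - 9/14*b - 32 → 3/2*a + 9/14*b**2 - 51/8*b + 27/56
  leading term a: subtract (-3/14)·h_3 from 3/2*a + 9/14*b**2 - 51/8*b + 27/56 → 0
  remainder 0.

S(f_1,h_4): lcm = a*b**3. S = 119/12*a*b**2 - 43/6*a*b - 229/12*a + 3/2*b**3 - 17/2*b**2.
  leading term a*b**2: subtract (119/24*b)·f_1 from 119/12*a*b**2 - 43/6*a*b - 229/12*a + 3/2*b**3 - 17/2*b**2 → 11/4*a*b - 229/12*a + 3/2*b**3 - 187/8*b**2 + 2023/24*b
  leading term a*b: subtract (11/8)·f_1 from 11/4*a*b - 229/12*a + 3/2*b**3 - 187/8*b**2 + 2023/24*b → -49/3*a + 3/2*b**3 - 187/8*b**2 + 481/6*b + 187/8
  leading term a: subtract (7/3)·h_3 from -49/3*a + 3/2*b**3 - 187/8*b**2 + 481/6*b + 187/8 → 3/2*b**3 - 131/8*b**2 + 43/4*b + 229/8
  leading term b**3: subtract (-7/2)·h_4 from 3/2*b**3 - 131/8*b**2 + 43/4*b + 229/8 → 0
  remainder 0.

S(f_2,h_4): leading monomials are coprime, so the S-polynomial reduces to 0 (Buchberger's first criterion).
S(h_3,h_4): leading monomials are coprime, so the S-polynomial reduces to 0 (Buchberger's first criterion).
Every S-polynomial of the final basis reduces to 0, so we have a Gröbner basis.
Inter-reduce: drop elements whose leading term is divisible by another's, tail-reduce, and make monic.
Reduced Gröbner basis: {a + 3/7*b**2 - 17/4*b + 9/28, b**3 - 131/12*b**2 + 43/6*b + 229/12}.

Elimination: the polynomial b**3 - 131/12*b**2 + 43/6*b + 229/12 lies in the elimination ideal for b, so b ∈ {-1, 143/24 - 7*sqrt(193)/24, 7*sqrt(193)/24 + 143/24}. For each such b, the remaining basis elements (now univariate) give the rest of the solution.
  b = -1: the earlier basis element becomes a + 5 = 0, giving a = -5 — point (-5, -1).
  b = 143/24 - 7*sqrt(193)/24: the earlier basis element becomes a - sqrt(193)/4 - 11/4 = 0, giving a = 11/4 + sqrt(193)/4 — point (11/4 + sqrt(193)/4, 143/24 - 7*sqrt(193)/24).
  b = 7*sqrt(193)/24 + 143/24: the earlier basis element becomes a - 11/4 + sqrt(193)/4 = 0, giving a = 11/4 - sqrt(193)/4 — point (11/4 - sqrt(193)/4, 7*sqrt(193)/24 + 143/24).
Substituting each solution back into the original system confirms all equations vanish.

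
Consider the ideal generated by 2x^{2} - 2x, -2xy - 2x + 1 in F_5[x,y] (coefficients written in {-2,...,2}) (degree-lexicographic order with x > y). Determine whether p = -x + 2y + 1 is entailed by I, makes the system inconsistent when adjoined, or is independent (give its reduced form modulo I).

Adjoining -x + 2y + 1 makes the ideal the whole ring: the system is inconsistent.

First compute the reduced Gröbner basis of I by Buchberger's algorithm.
f_1 = 2x^{2} - 2x, LT = x^{2}.
f_2 = -2xy - 2x + 1, LT = xy.

S(f_1,f_2): lcm = x^{2}y. S = -x^{2} - xy - 2x.
  leading term x^{2}: subtract (2)·f_1 from -x^{2} - xy - 2x → -xy + 2x
  leading term xy: subtract (-2)·f_2 from -xy + 2x → -2x + 2
  leading term x: no divisor's leading term divides it; move -2x to the remainder.
  leading term 1: no divisor's leading term divides it; move 2 to the remainder.
  remainder -2x + 2 ≠ 0; add h_3 = -2x + 2 to the basis.

S(f_2,h_3): lcm = xy. S = x + y + 2.
  leading term x: subtract (2)·h_3 from x + y + 2 → y - 2
  leading term y: no divisor's leading term divides it; move y to the remainder.
  leading term 1: no divisor's leading term divides it; move -2 to the remainder.
  remainder y - 2 ≠ 0; add h_4 = y - 2 to the basis.

The other S-polynomials (S(f_1,h_3), S(f_1,h_4), S(f_2,h_4), S(h_3,h_4)) all reduce to 0 modulo the current basis, so we have a Gröbner basis.
Inter-reduce: drop elements whose leading term is divisible by another's, tail-reduce, and make monic.
Reduced Gröbner basis: {x - 1, y - 2}.
Label its elements g_1 = x - 1, g_2 = y - 2.

Reduce p = -x + 2y + 1 modulo G:
  leading term x: subtract (-1)·g_1 from -x + 2y + 1 → 2y
  leading term y: subtract (2)·g_2 from 2y → -1
  leading term 1: no divisor's leading term divides it; move -1 to the remainder.
  normal form = -1.
The normal form is nonzero, so p ∉ I. Since p minus its normal form lies in I, I + (p) = I + (r) where r = -1; decide whether this ideal is the whole ring.
Here r = -1 is a nonzero constant, hence a unit: 1 ∈ I + (p), the Gröbner basis of I + (p) is {1}, and the enlarged system has no common solution — adjoining p is inconsistent.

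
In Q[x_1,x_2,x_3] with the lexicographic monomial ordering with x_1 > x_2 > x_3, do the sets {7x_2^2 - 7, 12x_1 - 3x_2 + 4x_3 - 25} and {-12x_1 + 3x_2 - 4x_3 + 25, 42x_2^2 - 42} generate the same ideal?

Since reduced Gröbner bases are canonical representatives of ideals under a given ordering, it suffices to compute and compare them.
Buchberger on the first generating set:
f_1 = 7x_2^2 - 7, LT = x_2^2.
f_2 = 12x_1 - 3x_2 + 4x_3 - 25, LT = x_1.

The S-polynomials (S(f_1,f_2)) all reduce to 0 modulo the current basis, so we have a Gröbner basis.
Inter-reduce: drop elements whose leading term is divisible by another's, tail-reduce, and make monic.
Reduced Gröbner basis: {x_1 - 1/4x_2 + 1/3x_3 - 25/12, x_2^2 - 1}.

Buchberger on the second generating set:
h_1 = -12x_1 + 3x_2 - 4x_3 + 25, LT = x_1.
h_2 = 42x_2^2 - 42, LT = x_2^2.

The S-polynomials (S(h_1,h_2)) all reduce to 0 modulo the current basis, so we have a Gröbner basis.
Inter-reduce: drop elements whose leading term is divisible by another's, tail-reduce, and make monic.
Reduced Gröbner basis: {x_1 - 1/4x_2 + 1/3x_3 - 25/12, x_2^2 - 1}.

The two bases agree; hence the ideals are identical.

Yes, the ideals are equal.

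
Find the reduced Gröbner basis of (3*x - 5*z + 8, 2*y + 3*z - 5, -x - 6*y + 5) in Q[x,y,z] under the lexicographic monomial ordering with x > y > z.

This is the nonlinear analogue of row-reducing a linear system.

f_1 = 3*x - 5*z + 8, LT = x.
f_2 = 2*y + 3*z - 5, LT = y.
f_3 = -x - 6*y + 5, LT = x.

S(f_1,f_3): lcm = x. S = -6*y - 5/3*z + 23/3.
  reduce S modulo (f_1, f_2, f_3):
  remainder 22/3*z - 22/3 ≠ 0; add g_4 = 22/3*z - 22/3 to the basis.

The other S-polynomials (S(f_1,f_2), S(f_2,f_3), S(f_1,g_4), S(f_2,g_4), S(f_3,g_4)) all reduce to 0 modulo the current basis, so we have a Gröbner basis.
Inter-reduce: drop elements whose leading term is divisible by another's, tail-reduce, and make monic.

G = {x + 1, y - 1, z - 1}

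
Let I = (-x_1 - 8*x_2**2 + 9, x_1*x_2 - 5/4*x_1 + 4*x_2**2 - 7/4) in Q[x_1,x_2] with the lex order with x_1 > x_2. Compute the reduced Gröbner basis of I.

G = {x_1 + 8*x_2**2 - 9, x_2**3 - 7/4*x_2**2 - 9/8*x_2 + 13/8}

f_1 = -x_1 - 8*x_2**2 + 9, LT = x_1.
f_2 = x_1*x_2 - 5/4*x_1 + 4*x_2**2 - 7/4, LT = x_1*x_2.

S(f_1,f_2): lcm = x_1*x_2. S = 5/4*x_1 + 8*x_2**3 - 4*x_2**2 - 9*x_2 + 7/4.
  reduce S modulo (f_1, f_2):
  remainder 8*x_2**3 - 14*x_2**2 - 9*x_2 + 13 ≠ 0; add g_3 = 8*x_2**3 - 14*x_2**2 - 9*x_2 + 13 to the basis.

The other S-polynomials (S(f_1,g_3), S(f_2,g_3)) all reduce to 0 modulo the current basis, so we have a Gröbner basis.
Inter-reduce: drop elements whose leading term is divisible by another's, tail-reduce, and make monic.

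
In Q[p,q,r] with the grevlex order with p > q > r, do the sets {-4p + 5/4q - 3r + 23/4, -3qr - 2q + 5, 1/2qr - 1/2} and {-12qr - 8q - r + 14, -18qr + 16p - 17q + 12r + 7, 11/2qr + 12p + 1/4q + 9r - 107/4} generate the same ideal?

Since reduced Gröbner bases are canonical representatives of ideals under a given ordering, it suffices to compute and compare them.
Buchberger on the first generating set:
f_1 = -4p + 5/4q - 3r + 23/4, LT = p.
f_2 = -3qr - 2q + 5, LT = qr.
f_3 = 1/2qr - 1/2, LT = qr.

S(f_2,f_3): lcm = qr. S = 2/3q - 2/3.
  leading term q: no divisor's leading term divides it; move 2/3q to the remainder.
  leading term 1: no divisor's leading term divides it; move -2/3 to the remainder.
  remainder 2/3q - 2/3 ≠ 0; add g_4 = 2/3q - 2/3 to the basis.

S(f_2,g_4): lcm = qr. S = 2/3q + r - 5/3.
  leading term q: subtract (1)·g_4 from 2/3q + r - 5/3 → r - 1
  leading term r: no divisor's leading term divides it; move r to the remainder.
  leading term 1: no divisor's leading term divides it; move -1 to the remainder.
  remainder r - 1 ≠ 0; add g_5 = r - 1 to the basis.

The other S-polynomials (S(f_1,f_2), S(f_1,f_3), S(f_1,g_4), S(f_3,g_4), S(f_1,g_5), S(f_2,g_5), S(f_3,g_5), S(g_4,g_5)) all reduce to 0 modulo the current basis, so we have a Gröbner basis.
Inter-reduce: drop elements whose leading term is divisible by another's, tail-reduce, and make monic.
Reduced Gröbner basis: {p - 1, q - 1, r - 1}.

Buchberger on the second generating set:
h_1 = -12qr - 8q - r + 14, LT = qr.
h_2 = -18qr + 16p - 17q + 12r + 7, LT = qr.
h_3 = 11/2qr + 12p + 1/4q + 9r - 107/4, LT = qr.

S(h_1,h_2): lcm = qr. S = 8/9p - 5/18q + 3/4r - 7/9.
  leading term p: no divisor's leading term divides it; move 8/9p to the remainder.
  leading term q: no divisor's leading term divides it; move -5/18q to the remainder.
  leading term r: no divisor's leading term divides it; move 3/4r to the remainder.
  leading term 1: no divisor's leading term divides it; move -7/9 to the remainder.
  remainder 8/9p - 5/18q + 3/4r - 7/9 ≠ 0; add k_4 = 8/9p - 5/18q + 3/4r - 7/9 to the basis.

S(h_1,h_3): lcm = qr. S = -24/11p + 41/66q - 205/132r + 122/33.
  leading term p: subtract (-27/11)·k_4 from -24/11p + 41/66q - 205/132r + 122/33 → -2/33q + 19/66r + 59/33
  leading term q: no divisor's leading term divides it; move -2/33q to the remainder.
  leading term r: no divisor's leading term divides it; move 19/66r to the remainder.
  leading term 1: no divisor's leading term divides it; move 59/33 to the remainder.
  remainder -2/33q + 19/66r + 59/33 ≠ 0; add k_5 = -2/33q + 19/66r + 59/33 to the basis.

S(h_1,k_5): lcm = qr. S = 19/4r^2 + 2/3q + 355/12r - 7/6.
  leading term r^2: no divisor's leading term divides it; move 19/4r^2 to the remainder.
  leading term q: subtract (-11)·k_5 from 2/3q + 355/12r - 7/6 → 131/4r + 37/2
  leading term r: no divisor's leading term divides it; move 131/4r to the remainder.
  leading term 1: no divisor's leading term divides it; move 37/2 to the remainder.
  remainder 19/4r^2 + 131/4r + 37/2 ≠ 0; add k_6 = 19/4r^2 + 131/4r + 37/2 to the basis.

The other S-polynomials (S(h_2,h_3), S(h_1,k_4), S(h_2,k_4), S(h_3,k_4), S(h_2,k_5), S(h_3,k_5), S(k_4,k_5), S(h_1,k_6), S(h_2,k_6), S(h_3,k_6), S(k_4,k_6), S(k_5,k_6)) all reduce to 0 modulo the current basis, so we have a Gröbner basis.
Inter-reduce: drop elements whose leading term is divisible by another's, tail-reduce, and make monic.
Reduced Gröbner basis: {r^2 + 131/19r + 74/19, p - 41/64r - 323/32, q - 19/4r - 59/2}.

These differ, so the ideals are not equal.

No, the ideals differ.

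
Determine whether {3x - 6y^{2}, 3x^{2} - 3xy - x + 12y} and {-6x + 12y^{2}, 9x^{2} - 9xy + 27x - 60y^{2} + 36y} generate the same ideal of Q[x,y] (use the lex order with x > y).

Since reduced Gröbner bases are canonical representatives of ideals under a given ordering, it suffices to compute and compare them.
Buchberger on the first generating set:
f_1 = 3x - 6y^{2}, LT = x.
f_2 = 3x^{2} - 3xy - x + 12y, LT = x^{2}.

S(f_1,f_2): lcm = x^{2}. S = -2xy^{2} + xy + \tfrac{1}{3}x - 4y.
  leading term xy^{2}: subtract (-\tfrac{2}{3}y^{2})·f_1 from -2xy^{2} + xy + \tfrac{1}{3}x - 4y → xy + \tfrac{1}{3}x - 4y^{4} - 4y
  leading term xy: subtract (\tfrac{1}{3}y)·f_1 from xy + \tfrac{1}{3}x - 4y^{4} - 4y → \tfrac{1}{3}x - 4y^{4} + 2y^{3} - 4y
  leading term x: subtract (\tfrac{1}{9})·f_1 from \tfrac{1}{3}x - 4y^{4} + 2y^{3} - 4y → -4y^{4} + 2y^{3} + \tfrac{2}{3}y^{2} - 4y
  leading term y^{4}: no divisor's leading term divides it; move -4y^{4} to the remainder.
  leading term y^{3}: no divisor's leading term divides it; move 2y^{3} to the remainder.
  leading term y^{2}: no divisor's leading term divides it; move \tfrac{2}{3}y^{2} to the remainder.
  leading term y: no divisor's leading term divides it; move -4y to the remainder.
  remainder -4y^{4} + 2y^{3} + \tfrac{2}{3}y^{2} - 4y ≠ 0; add g_3 = -4y^{4} + 2y^{3} + \tfrac{2}{3}y^{2} - 4y to the basis.

The other S-polynomials (S(f_1,g_3), S(f_2,g_3)) all reduce to 0 modulo the current basis, so we have a Gröbner basis.
Inter-reduce: drop elements whose leading term is divisible by another's, tail-reduce, and make monic.
Reduced Gröbner basis: {x - 2y^{2}, y^{4} - \tfrac{1}{2}y^{3} - \tfrac{1}{6}y^{2} + y}.

Buchberger on the second generating set:
h_1 = -6x + 12y^{2}, LT = x.
h_2 = 9x^{2} - 9xy + 27x - 60y^{2} + 36y, LT = x^{2}.

S(h_1,h_2): lcm = x^{2}. S = -2xy^{2} + xy - 3x + \tfrac{20}{3}y^{2} - 4y.
  leading term xy^{2}: subtract (\tfrac{1}{3}y^{2})·h_1 from -2xy^{2} + xy - 3x + \tfrac{20}{3}y^{2} - 4y → xy - 3x - 4y^{4} + \tfrac{20}{3}y^{2} - 4y
  leading term xy: subtract (-\tfrac{1}{6}y)·h_1 from xy - 3x - 4y^{4} + \tfrac{20}{3}y^{2} - 4y → -3x - 4y^{4} + 2y^{3} + \tfrac{20}{3}y^{2} - 4y
  leading term x: subtract (\tfrac{1}{2})·h_1 from -3x - 4y^{4} + 2y^{3} + \tfrac{20}{3}y^{2} - 4y → -4y^{4} + 2y^{3} + \tfrac{2}{3}y^{2} - 4y
  leading term y^{4}: no divisor's leading term divides it; move -4y^{4} to the remainder.
  leading term y^{3}: no divisor's leading term divides it; move 2y^{3} to the remainder.
  leading term y^{2}: no divisor's leading term divides it; move \tfrac{2}{3}y^{2} to the remainder.
  leading term y: no divisor's leading term divides it; move -4y to the remainder.
  remainder -4y^{4} + 2y^{3} + \tfrac{2}{3}y^{2} - 4y ≠ 0; add k_3 = -4y^{4} + 2y^{3} + \tfrac{2}{3}y^{2} - 4y to the basis.

The other S-polynomials (S(h_1,k_3), S(h_2,k_3)) all reduce to 0 modulo the current basis, so we have a Gröbner basis.
Inter-reduce: drop elements whose leading term is divisible by another's, tail-reduce, and make monic.
Reduced Gröbner basis: {x - 2y^{2}, y^{4} - \tfrac{1}{2}y^{3} - \tfrac{1}{6}y^{2} + y}.

These coincide, so the ideals are equal.

Yes, the ideals are equal.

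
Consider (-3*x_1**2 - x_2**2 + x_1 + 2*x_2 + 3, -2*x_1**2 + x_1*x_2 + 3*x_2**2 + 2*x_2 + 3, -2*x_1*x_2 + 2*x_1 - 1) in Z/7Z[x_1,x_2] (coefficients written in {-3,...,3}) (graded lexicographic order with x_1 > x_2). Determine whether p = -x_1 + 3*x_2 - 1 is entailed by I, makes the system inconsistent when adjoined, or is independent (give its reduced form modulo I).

First compute the reduced Gröbner basis of I by Buchberger's algorithm.
f_1 = -3*x_1**2 - x_2**2 + x_1 + 2*x_2 + 3, LT = x_1**2.
f_2 = -2*x_1**2 + x_1*x_2 + 3*x_2**2 + 2*x_2 + 3, LT = x_1**2.
f_3 = -2*x_1*x_2 + 2*x_1 - 1, LT = x_1*x_2.

S(f_1,f_2): lcm = x_1**2. S = -3*x_1*x_2 + 3*x_2**2 + 2*x_1 - 2*x_2 - 3.
  leading term x_1*x_2: subtract (-2)·f_3 from -3*x_1*x_2 + 3*x_2**2 + 2*x_1 - 2*x_2 - 3 → 3*x_2**2 - x_1 - 2*x_2 + 2
  leading term x_2**2: no divisor's leading term divides it; move 3*x_2**2 to the remainder.
  leading term x_1: no divisor's leading term divides it; move -x_1 to the remainder.
  leading term x_2: no divisor's leading term divides it; move -2*x_2 to the remainder.
  leading term 1: no divisor's leading term divides it; move 2 to the remainder.
  remainder 3*x_2**2 - x_1 - 2*x_2 + 2 ≠ 0; add h_4 = 3*x_2**2 - x_1 - 2*x_2 + 2 to the basis.

S(f_1,f_3): lcm = x_1**2*x_2. S = -2*x_2**3 + x_1**2 + 2*x_1*x_2 - 3*x_2**2 + 3*x_1 - x_2.
  leading term x_2**3: subtract (-3*x_2)·h_4 from -2*x_2**3 + x_1**2 + 2*x_1*x_2 - 3*x_2**2 + 3*x_1 - x_2 → x_1**2 - x_1*x_2 - 2*x_2**2 + 3*x_1 - 2*x_2
  leading term x_1**2: subtract (2)·f_1 from x_1**2 - x_1*x_2 - 2*x_2**2 + 3*x_1 - 2*x_2 → -x_1*x_2 + x_1 + x_2 + 1
  leading term x_1*x_2: subtract (-3)·f_3 from -x_1*x_2 + x_1 + x_2 + 1 → x_2 - 2
  leading term x_2: no divisor's leading term divides it; move x_2 to the remainder.
  leading term 1: no divisor's leading term divides it; move -2 to the remainder.
  remainder x_2 - 2 ≠ 0; add h_5 = x_2 - 2 to the basis.

S(f_2,f_3): lcm = x_1**2*x_2. S = 3*x_1*x_2**2 + 2*x_2**3 + x_1**2 - x_2**2 + 3*x_1 + 2*x_2.
  leading term x_1*x_2**2: subtract (2*x_2)·f_3 from 3*x_1*x_2**2 + 2*x_2**3 + x_1**2 - x_2**2 + 3*x_1 + 2*x_2 → 2*x_2**3 + x_1**2 + 3*x_1*x_2 - x_2**2 + 3*x_1 - 3*x_2
  leading term x_2**3: subtract (3*x_2)·h_4 from 2*x_2**3 + x_1**2 + 3*x_1*x_2 - x_2**2 + 3*x_1 - 3*x_2 → x_1**2 - x_1*x_2 - 2*x_2**2 + 3*x_1 - 2*x_2
  leading term x_1**2: subtract (2)·f_1 from x_1**2 - x_1*x_2 - 2*x_2**2 + 3*x_1 - 2*x_2 → -x_1*x_2 + x_1 + x_2 + 1
  leading term x_1*x_2: subtract (-3)·f_3 from -x_1*x_2 + x_1 + x_2 + 1 → x_2 - 2
  leading term x_2: subtract (1)·h_5 from x_2 - 2 → 0
  remainder 0.

S(f_1,h_4): leading monomials are coprime, so the S-polynomial reduces to 0 (Buchberger's first criterion).
S(f_2,h_4): leading monomials are coprime, so the S-polynomial reduces to 0 (Buchberger's first criterion).
S(f_3,h_4): lcm = x_1*x_2**2. S = -2*x_1**2 + 2*x_1*x_2 - 3*x_1 - 3*x_2.
  leading term x_1**2: subtract (3)·f_1 from -2*x_1**2 + 2*x_1*x_2 - 3*x_1 - 3*x_2 → 2*x_1*x_2 + 3*x_2**2 + x_1 - 2*x_2 - 2
  leading term x_1*x_2: subtract (-1)·f_3 from 2*x_1*x_2 + 3*x_2**2 + x_1 - 2*x_2 - 2 → 3*x_2**2 + 3*x_1 - 2*x_2 - 3
  leading term x_2**2: subtract (1)·h_4 from 3*x_2**2 + 3*x_1 - 2*x_2 - 3 → -3*x_1 + 2
  leading term x_1: no divisor's leading term divides it; move -3*x_1 to the remainder.
  leading term 1: no divisor's leading term divides it; move 2 to the remainder.
  remainder -3*x_1 + 2 ≠ 0; add h_6 = -3*x_1 + 2 to the basis.

S(f_1,h_5): leading monomials are coprime, so the S-polynomial reduces to 0 (Buchberger's first criterion).
S(f_2,h_5): leading monomials are coprime, so the S-polynomial reduces to 0 (Buchberger's first criterion).
S(f_3,h_5): lcm = x_1*x_2. S = x_1 - 3.
  leading term x_1: subtract (2)·h_6 from x_1 - 3 → 0
  remainder 0.

S(h_4,h_5): lcm = x_2**2. S = 2*x_1 - x_2 + 3.
  leading term x_1: subtract (-3)·h_6 from 2*x_1 - x_2 + 3 → -x_2 + 2
  leading term x_2: subtract (-1)·h_5 from -x_2 + 2 → 0
  remainder 0.

S(f_1,h_6): lcm = x_1**2. S = -2*x_2**2 - 2*x_1 - 3*x_2 - 1.
  leading term x_2**2: subtract (-3)·h_4 from -2*x_2**2 - 2*x_1 - 3*x_2 - 1 → 2*x_1 - 2*x_2 - 2
  leading term x_1: subtract (-3)·h_6 from 2*x_1 - 2*x_2 - 2 → -2*x_2 - 3
  leading term x_2: subtract (-2)·h_5 from -2*x_2 - 3 → 0
  remainder 0.

S(f_2,h_6): lcm = x_1**2. S = 3*x_1*x_2 + 2*x_2**2 + 3*x_1 - x_2 + 2.
  leading term x_1*x_2: subtract (2)·f_3 from 3*x_1*x_2 + 2*x_2**2 + 3*x_1 - x_2 + 2 → 2*x_2**2 - x_1 - x_2 - 3
  leading term x_2**2: subtract (3)·h_4 from 2*x_2**2 - x_1 - x_2 - 3 → 2*x_1 - 2*x_2 - 2
  leading term x_1: subtract (-3)·h_6 from 2*x_1 - 2*x_2 - 2 → -2*x_2 - 3
  leading term x_2: subtract (-2)·h_5 from -2*x_2 - 3 → 0
  remainder 0.

S(f_3,h_6): lcm = x_1*x_2. S = -x_1 + 3*x_2 - 3.
  leading term x_1: subtract (-2)·h_6 from -x_1 + 3*x_2 - 3 → 3*x_2 + 1
  leading term x_2: subtract (3)·h_5 from 3*x_2 + 1 → 0
  remainder 0.

S(h_4,h_6): leading monomials are coprime, so the S-polynomial reduces to 0 (Buchberger's first criterion).
S(h_5,h_6): leading monomials are coprime, so the S-polynomial reduces to 0 (Buchberger's first criterion).
Every S-polynomial of the final basis reduces to 0, so we have a Gröbner basis.
Inter-reduce: drop elements whose leading term is divisible by another's, tail-reduce, and make monic.
Reduced Gröbner basis: {x_1 - 3, x_2 - 2}.
Label its elements g_1 = x_1 - 3, g_2 = x_2 - 2.

Reduce p = -x_1 + 3*x_2 - 1 modulo G:
  leading term x_1: subtract (-1)·g_1 from -x_1 + 3*x_2 - 1 → 3*x_2 + 3
  leading term x_2: subtract (3)·g_2 from 3*x_2 + 3 → 2
  leading term 1: no divisor's leading term divides it; move 2 to the remainder.
  normal form = 2.
The normal form is nonzero, so p ∉ I. Since p minus its normal form lies in I, I + (p) = I + (r) where r = 2; decide whether this ideal is the whole ring.
Here r = 2 is a nonzero constant, hence a unit: 1 ∈ I + (p), the Gröbner basis of I + (p) is {1}, and the enlarged system has no common solution — adjoining p is inconsistent.

Adjoining -x_1 + 3*x_2 - 1 makes the ideal the whole ring: the system is inconsistent.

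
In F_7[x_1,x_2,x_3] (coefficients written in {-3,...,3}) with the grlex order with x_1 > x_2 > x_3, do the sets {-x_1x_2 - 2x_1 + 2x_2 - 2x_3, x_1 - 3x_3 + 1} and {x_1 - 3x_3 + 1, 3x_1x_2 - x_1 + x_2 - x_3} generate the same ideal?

Yes, the ideals are equal.

For a fixed monomial order, each ideal has a unique reduced Gröbner basis; comparing bases decides equality.
Buchberger on the first generating set:
f_1 = -x_1x_2 - 2x_1 + 2x_2 - 2x_3, LT = x_1x_2.
f_2 = x_1 - 3x_3 + 1, LT = x_1.

S(f_1,f_2): lcm = x_1x_2. S = 3x_2x_3 + 2x_1 - 3x_2 + 2x_3.
  leading term x_2x_3: no divisor's leading term divides it; move 3x_2x_3 to the remainder.
  leading term x_1: subtract (2)·f_2 from 2x_1 - 3x_2 + 2x_3 → -3x_2 + x_3 - 2
  leading term x_2: no divisor's leading term divides it; move -3x_2 to the remainder.
  leading term x_3: no divisor's leading term divides it; move x_3 to the remainder.
  leading term 1: no divisor's leading term divides it; move -2 to the remainder.
  remainder 3x_2x_3 - 3x_2 + x_3 - 2 ≠ 0; add g_3 = 3x_2x_3 - 3x_2 + x_3 - 2 to the basis.

S(f_1,g_3): lcm = x_1x_2x_3. S = x_1x_2 - 3x_1x_3 - 2x_2x_3 + 2x_3^2 + 3x_1.
  leading term x_1x_2: subtract (-1)·f_1 from x_1x_2 - 3x_1x_3 - 2x_2x_3 + 2x_3^2 + 3x_1 → -3x_1x_3 - 2x_2x_3 + 2x_3^2 + x_1 + 2x_2 - 2x_3
  leading term x_1x_3: subtract (-3x_3)·f_2 from -3x_1x_3 - 2x_2x_3 + 2x_3^2 + x_1 + 2x_2 - 2x_3 → -2x_2x_3 + x_1 + 2x_2 + x_3
  leading term x_2x_3: subtract (-3)·g_3 from -2x_2x_3 + x_1 + 2x_2 + x_3 → x_1 - 3x_3 + 1
  leading term x_1: subtract (1)·f_2 from x_1 - 3x_3 + 1 → 0
  remainder 0.

S(f_2,g_3): leading monomials are coprime, so the S-polynomial reduces to 0 (Buchberger's first criterion).
Every S-polynomial of the final basis reduces to 0, so we have a Gröbner basis.
Inter-reduce: drop elements whose leading term is divisible by another's, tail-reduce, and make monic.
Reduced Gröbner basis: {x_2x_3 - x_2 - 2x_3 - 3, x_1 - 3x_3 + 1}.

Buchberger on the second generating set:
h_1 = x_1 - 3x_3 + 1, LT = x_1.
h_2 = 3x_1x_2 - x_1 + x_2 - x_3, LT = x_1x_2.

S(h_1,h_2): lcm = x_1x_2. S = -3x_2x_3 - 2x_1 + 3x_2 - 2x_3.
  leading term x_2x_3: no divisor's leading term divides it; move -3x_2x_3 to the remainder.
  leading term x_1: subtract (-2)·h_1 from -2x_1 + 3x_2 - 2x_3 → 3x_2 - x_3 + 2
  leading term x_2: no divisor's leading term divides it; move 3x_2 to the remainder.
  leading term x_3: no divisor's leading term divides it; move -x_3 to the remainder.
  leading term 1: no divisor's leading term divides it; move 2 to the remainder.
  remainder -3x_2x_3 + 3x_2 - x_3 + 2 ≠ 0; add k_3 = -3x_2x_3 + 3x_2 - x_3 + 2 to the basis.

S(h_1,k_3): leading monomials are coprime, so the S-polynomial reduces to 0 (Buchberger's first criterion).
S(h_2,k_3): lcm = x_1x_2x_3. S = x_1x_2 - 3x_1x_3 - 2x_2x_3 + 2x_3^2 + 3x_1.
  leading term x_1x_2: subtract (x_2)·h_1 from x_1x_2 - 3x_1x_3 - 2x_2x_3 + 2x_3^2 + 3x_1 → -3x_1x_3 + x_2x_3 + 2x_3^2 + 3x_1 - x_2
  leading term x_1x_3: subtract (-3x_3)·h_1 from -3x_1x_3 + x_2x_3 + 2x_3^2 + 3x_1 - x_2 → x_2x_3 + 3x_1 - x_2 + 3x_3
  leading term x_2x_3: subtract (2)·k_3 from x_2x_3 + 3x_1 - x_2 + 3x_3 → 3x_1 - 2x_3 + 3
  leading term x_1: subtract (3)·h_1 from 3x_1 - 2x_3 + 3 → 0
  remainder 0.

Every S-polynomial of the final basis reduces to 0, so we have a Gröbner basis.
Inter-reduce: drop elements whose leading term is divisible by another's, tail-reduce, and make monic.
Reduced Gröbner basis: {x_2x_3 - x_2 - 2x_3 - 3, x_1 - 3x_3 + 1}.

These coincide, so the ideals are equal.
The choice of monomial ordering does not affect the verdict — as long as both bases are computed under the same ordering, their equality decides ideal equality.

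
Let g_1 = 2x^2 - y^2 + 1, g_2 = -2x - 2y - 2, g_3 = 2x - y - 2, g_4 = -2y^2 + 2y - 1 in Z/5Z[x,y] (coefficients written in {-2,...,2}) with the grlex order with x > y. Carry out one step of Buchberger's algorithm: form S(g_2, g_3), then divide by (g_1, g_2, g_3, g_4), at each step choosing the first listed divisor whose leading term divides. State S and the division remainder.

lcm(LM(g_2), LM(g_3)) = x.
S = (lcm/LT(g_2))·g_2 − (lcm/LT(g_3))·g_3 = -y + 2.
Reduce S modulo (g_1, g_2, g_3, g_4) in that order:
  leading term y: no divisor's leading term divides it; move -y to the remainder.
  leading term 1: no divisor's leading term divides it; move 2 to the remainder.
The remainder -y + 2 is nonzero, so it would be added as the next basis element.

S(g_2, g_3) = -y + 2; remainder on division = -y + 2.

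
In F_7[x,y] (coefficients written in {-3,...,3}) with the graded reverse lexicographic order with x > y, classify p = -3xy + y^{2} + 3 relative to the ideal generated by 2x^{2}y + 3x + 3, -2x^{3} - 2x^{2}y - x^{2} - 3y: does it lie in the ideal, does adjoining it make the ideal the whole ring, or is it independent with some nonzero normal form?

First compute the reduced Gröbner basis of I by Buchberger's algorithm.
f_1 = 2x^{2}y + 3x + 3, LT = x^{2}y.
f_2 = -2x^{3} - 2x^{2}y - x^{2} - 3y, LT = x^{3}.

S(f_1,f_2): lcm = x^{3}y. S = -x^{2}y^{2} + 3x^{2}y - 2x^{2} + 2y^{2} - 2x.
  reduce S modulo (f_1, f_2):
  remainder -2x^{2} - 2xy + 2y^{2} - 3x - 2y - 1 ≠ 0; add h_3 = -2x^{2} - 2xy + 2y^{2} - 3x - 2y - 1 to the basis.

S(f_1,h_3): lcm = x^{2}y. S = -xy^{2} + y^{3} + 2xy - y^{2} - 2x + 3y - 2.
  reduce S modulo (f_1, f_2, h_3):
  remainder -xy^{2} + y^{3} + 2xy - y^{2} - 2x + 3y - 2 ≠ 0; add h_4 = -xy^{2} + y^{3} + 2xy - y^{2} - 2x + 3y - 2 to the basis.

S(f_2,h_3): lcm = x^{3}. S = xy^{2} - x^{2} - xy + 3x - 2y.
  reduce S modulo (f_1, f_2, h_3, h_4):
  remainder y^{3} + 2xy - 2y^{2} - x + 2y + 2 ≠ 0; add h_5 = y^{3} + 2xy - 2y^{2} - x + 2y + 2 to the basis.

The other S-polynomials (S(f_1,h_4), S(f_2,h_4), S(h_3,h_4), S(f_1,h_5), S(f_2,h_5), S(h_3,h_5), S(h_4,h_5)) all reduce to 0 modulo the current basis, so we have a Gröbner basis.
Inter-reduce: drop elements whose leading term is divisible by another's, tail-reduce, and make monic.
Reduced Gröbner basis: {xy^{2} - y^{2} + x - y - 3, y^{3} + 2xy - 2y^{2} - x + 2y + 2, x^{2} + xy - y^{2} - 2x + y - 3}.
Label its elements g_1 = xy^{2} - y^{2} + x - y - 3, g_2 = y^{3} + 2xy - 2y^{2} - x + 2y + 2, g_3 = x^{2} + xy - y^{2} - 2x + y - 3.

Reduce p = -3xy + y^{2} + 3 modulo G:
  leading term xy: no divisor's leading term divides it; move -3xy to the remainder.
  leading term y^{2}: no divisor's leading term divides it; move y^{2} to the remainder.
  leading term 1: no divisor's leading term divides it; move 3 to the remainder.
  normal form = -3xy + y^{2} + 3.
The normal form is nonzero, so p ∉ I. Since p minus its normal form lies in I, I + (p) = I + (r) where r = -3xy + y^{2} + 3; decide whether this ideal is the whole ring.
Run Buchberger on G together with r (pairs among the g_i already reduce to 0 since G is a Gröbner basis):
g_1 = xy^{2} - y^{2} + x - y - 3, LT = xy^{2}.
g_2 = y^{3} + 2xy - 2y^{2} - x + 2y + 2, LT = y^{3}.
g_3 = x^{2} + xy - y^{2} - 2x + y - 3, LT = x^{2}.
r = -3xy + y^{2} + 3, LT = xy.

S(g_1,r): lcm = xy^{2}. S = -2y^{3} - y^{2} + x - 3.
  reduce S modulo (g_1, g_2, g_3, r):
  remainder y^{2} - x - 3y - 2 ≠ 0; add m_5 = y^{2} - x - 3y - 2 to the basis.

S(g_2,r): lcm = xy^{3}. S = -2y^{4} + 2x^{2}y - 2xy^{2} - x^{2} + 2xy + y^{2} + 2x.
  reduce S modulo (g_1, g_2, g_3, r, m_5):
  remainder -x - 3y - 2 ≠ 0; add m_6 = -x - 3y - 2 to the basis.

S(g_3,r): lcm = x^{2}y. S = -xy^{2} - y^{3} - 2xy + y^{2} + x - 3y.
  reduce S modulo (g_1, g_2, g_3, r, m_5, m_6):
  remainder 2y - 3 ≠ 0; add m_7 = 2y - 3 to the basis.

S(g_1,m_5): lcm = xy^{2}. S = x^{2} + 3xy - y^{2} + 3x - y - 3.
  reduce S modulo (g_1, g_2, g_3, r, m_5, m_6, m_7):
  remainder -2 ≠ 0; add m_8 = -2 to the basis.

The other S-polynomials (S(g_1,g_2), S(g_1,g_3), S(g_2,g_3), S(g_2,m_5), S(g_3,m_5), S(r,m_5), S(g_1,m_6), S(g_2,m_6), S(g_3,m_6), S(r,m_6), S(m_5,m_6), S(g_1,m_7), S(g_2,m_7), S(g_3,m_7), S(r,m_7), S(m_5,m_7), S(m_6,m_7), S(g_1,m_8), S(g_2,m_8), S(g_3,m_8), S(r,m_8), S(m_5,m_8), S(m_6,m_8), S(m_7,m_8)) all reduce to 0 modulo the current basis, so we have a Gröbner basis.
Inter-reduce: drop elements whose leading term is divisible by another's, tail-reduce, and make monic.
Reduced Gröbner basis: {1}.
The reduced Gröbner basis of I + (p) is {1}: the ideal is the whole ring, so the enlarged system has no common solution — adjoining p is inconsistent.

Adjoining -3xy + y^{2} + 3 makes the ideal the whole ring: the system is inconsistent.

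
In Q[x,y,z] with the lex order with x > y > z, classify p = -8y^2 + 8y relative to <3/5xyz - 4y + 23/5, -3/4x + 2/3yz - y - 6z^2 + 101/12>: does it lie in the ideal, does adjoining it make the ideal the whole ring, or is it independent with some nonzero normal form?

-8y^2 + 8y is independent of I; its normal form modulo I is -8y^2 + 8y.

First compute the reduced Gröbner basis of I by Buchberger's algorithm.
f_1 = 3/5xyz - 4y + 23/5, LT = xyz.
f_2 = -3/4x + 2/3yz - y - 6z^2 + 101/12, LT = x.

S(f_1,f_2): lcm = xyz. S = 8/9y^2z^2 - 4/3y^2z - 8yz^3 + 101/9yz - 20/3y + 23/3.
  leading term y^2z^2: no divisor's leading term divides it; move 8/9y^2z^2 to the remainder.
  leading term y^2z: no divisor's leading term divides it; move -4/3y^2z to the remainder.
  leading term yz^3: no divisor's leading term divides it; move -8yz^3 to the remainder.
  leading term yz: no divisor's leading term divides it; move 101/9yz to the remainder.
  leading term y: no divisor's leading term divides it; move -20/3y to the remainder.
  leading term 1: no divisor's leading term divides it; move 23/3 to the remainder.
  remainder 8/9y^2z^2 - 4/3y^2z - 8yz^3 + 101/9yz - 20/3y + 23/3 ≠ 0; add h_3 = 8/9y^2z^2 - 4/3y^2z - 8yz^3 + 101/9yz - 20/3y + 23/3 to the basis.

The other S-polynomials (S(f_1,h_3), S(f_2,h_3)) all reduce to 0 modulo the current basis, so we have a Gröbner basis.
Inter-reduce: drop elements whose leading term is divisible by another's, tail-reduce, and make monic.
Reduced Gröbner basis: {x - 8/9yz + 4/3y + 8z^2 - 101/9, y^2z^2 - 3/2y^2z - 9yz^3 + 101/8yz - 15/2y + 69/8}.
Label its elements g_1 = x - 8/9yz + 4/3y + 8z^2 - 101/9, g_2 = y^2z^2 - 3/2y^2z - 9yz^3 + 101/8yz - 15/2y + 69/8.

Reduce p = -8y^2 + 8y modulo G:
  leading term y^2: no divisor's leading term divides it; move -8y^2 to the remainder.
  leading term y: no divisor's leading term divides it; move 8y to the remainder.
  normal form = -8y^2 + 8y.
The normal form is nonzero, so p ∉ I. Since p minus its normal form lies in I, I + (p) = I + (r) where r = -8y^2 + 8y; decide whether this ideal is the whole ring.
Run Buchberger on G together with r (pairs among the g_i already reduce to 0 since G is a Gröbner basis):
g_1 = x - 8/9yz + 4/3y + 8z^2 - 101/9, LT = x.
g_2 = y^2z^2 - 3/2y^2z - 9yz^3 + 101/8yz - 15/2y + 69/8, LT = y^2z^2.
r = -8y^2 + 8y, LT = y^2.

S(g_2,r): lcm = y^2z^2. S = -3/2y^2z - 9yz^3 + yz^2 + 101/8yz - 15/2y + 69/8.
  leading term y^2z: subtract (3/16z)·r from -3/2y^2z - 9yz^3 + yz^2 + 101/8yz - 15/2y + 69/8 → -9yz^3 + yz^2 + 89/8yz - 15/2y + 69/8
  leading term yz^3: no divisor's leading term divides it; move -9yz^3 to the remainder.
  leading term yz^2: no divisor's leading term divides it; move yz^2 to the remainder.
  leading term yz: no divisor's leading term divides it; move 89/8yz to the remainder.
  leading term y: no divisor's leading term divides it; move -15/2y to the remainder.
  leading term 1: no divisor's leading term divides it; move 69/8 to the remainder.
  remainder -9yz^3 + yz^2 + 89/8yz - 15/2y + 69/8 ≠ 0; add m_4 = -9yz^3 + yz^2 + 89/8yz - 15/2y + 69/8 to the basis.

S(g_2,m_4): lcm = y^2z^3. S = -25/18y^2z^2 + 89/72y^2z - 5/6y^2 - 9yz^4 + 101/8yz^2 - 15/2yz + 23/24y + 69/8z.
  leading term y^2z^2: subtract (-25/18)·g_2 from -25/18y^2z^2 + 89/72y^2z - 5/6y^2 - 9yz^4 + 101/8yz^2 - 15/2yz + 23/24y + 69/8z → -61/72y^2z - 5/6y^2 - 9yz^4 - 25/2yz^3 + 101/8yz^2 + 1445/144yz - 227/24y + 69/8z + 575/48
  leading term y^2z: subtract (61/576z)·r from -61/72y^2z - 5/6y^2 - 9yz^4 - 25/2yz^3 + 101/8yz^2 + 1445/144yz - 227/24y + 69/8z + 575/48 → -5/6y^2 - 9yz^4 - 25/2yz^3 + 101/8yz^2 + 147/16yz - 227/24y + 69/8z + 575/48
  leading term y^2: subtract (5/48)·r from -5/6y^2 - 9yz^4 - 25/2yz^3 + 101/8yz^2 + 147/16yz - 227/24y + 69/8z + 575/48 → -9yz^4 - 25/2yz^3 + 101/8yz^2 + 147/16yz - 247/24y + 69/8z + 575/48
  leading term yz^4: subtract (z)·m_4 from -9yz^4 - 25/2yz^3 + 101/8yz^2 + 147/16yz - 247/24y + 69/8z + 575/48 → -27/2yz^3 + 3/2yz^2 + 267/16yz - 247/24y + 575/48
  leading term yz^3: subtract (3/2)·m_4 from -27/2yz^3 + 3/2yz^2 + 267/16yz - 247/24y + 575/48 → 23/24y - 23/24
  leading term y: no divisor's leading term divides it; move 23/24y to the remainder.
  leading term 1: no divisor's leading term divides it; move -23/24 to the remainder.
  remainder 23/24y - 23/24 ≠ 0; add m_5 = 23/24y - 23/24 to the basis.

S(m_4,m_5): lcm = yz^3. S = -1/9yz^2 - 89/72yz + 5/6y + z^3 - 23/24.
  leading term yz^2: subtract (-8/69z^2)·m_5 from -1/9yz^2 - 89/72yz + 5/6y + z^3 - 23/24 → -89/72yz + 5/6y + z^3 - 1/9z^2 - 23/24
  leading term yz: subtract (-89/69z)·m_5 from -89/72yz + 5/6y + z^3 - 1/9z^2 - 23/24 → 5/6y + z^3 - 1/9z^2 - 89/72z - 23/24
  leading term y: subtract (20/23)·m_5 from 5/6y + z^3 - 1/9z^2 - 89/72z - 23/24 → z^3 - 1/9z^2 - 89/72z - 1/8
  leading term z^3: no divisor's leading term divides it; move z^3 to the remainder.
  leading term z^2: no divisor's leading term divides it; move -1/9z^2 to the remainder.
  leading term z: no divisor's leading term divides it; move -89/72z to the remainder.
  leading term 1: no divisor's leading term divides it; move -1/8 to the remainder.
  remainder z^3 - 1/9z^2 - 89/72z - 1/8 ≠ 0; add m_6 = z^3 - 1/9z^2 - 89/72z - 1/8 to the basis.

The other S-polynomials (S(g_1,g_2), S(g_1,r), S(g_1,m_4), S(r,m_4), S(g_1,m_5), S(g_2,m_5), S(r,m_5), S(g_1,m_6), S(g_2,m_6), S(r,m_6), S(m_4,m_6), S(m_5,m_6)) all reduce to 0 modulo the current basis, so we have a Gröbner basis.
Inter-reduce: drop elements whose leading term is divisible by another's, tail-reduce, and make monic.
Reduced Gröbner basis: {x + 8z^2 - 8/9z - 89/9, y - 1, z^3 - 1/9z^2 - 89/72z - 1/8}.
The reduced Gröbner basis of I + (p) is {x + 8z^2 - 8/9z - 89/9, y - 1, z^3 - 1/9z^2 - 89/72z - 1/8} ≠ {1}, a proper ideal, so the enlarged system stays consistent: p is independent of I, with normal form -8y^2 + 8y.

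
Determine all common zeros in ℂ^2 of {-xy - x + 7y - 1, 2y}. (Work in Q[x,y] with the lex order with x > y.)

{(-1, 0)}

Compute a lex Gröbner basis by Buchberger's algorithm.
f_1 = -xy - x + 7y - 1, LT = xy.
f_2 = 2y, LT = y.

S(f_1,f_2): lcm = xy. S = x - 7y + 1.
  leading term x: no divisor's leading term divides it; move x to the remainder.
  leading term y: subtract (-7/2)·f_2 from -7y + 1 → 1
  leading term 1: no divisor's leading term divides it; move 1 to the remainder.
  remainder x + 1 ≠ 0; add h_3 = x + 1 to the basis.

The other S-polynomials (S(f_1,h_3), S(f_2,h_3)) all reduce to 0 modulo the current basis, so we have a Gröbner basis.
Inter-reduce: drop elements whose leading term is divisible by another's, tail-reduce, and make monic.
Reduced Gröbner basis: {x + 1, y}.

The lex basis is triangular: the last element involves only y. Solving y = 0 gives y ∈ {0}; substituting each value into the earlier elements determines the remaining variables.
  y = 0: the earlier basis element becomes x + 1 = 0, giving x = -1 — point (-1, 0).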